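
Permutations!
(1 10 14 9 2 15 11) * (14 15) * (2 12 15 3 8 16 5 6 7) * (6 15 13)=[0, 10, 14, 8, 4, 15, 7, 2, 16, 12, 3, 1, 13, 6, 9, 11, 5]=(1 10 3 8 16 5 15 11)(2 14 9 12 13 6 7)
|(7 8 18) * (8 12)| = 4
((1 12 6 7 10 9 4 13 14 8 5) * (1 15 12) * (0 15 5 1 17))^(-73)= (0 10 8 12 4 17 7 14 15 9 1 6 13)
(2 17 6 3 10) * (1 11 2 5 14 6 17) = (17)(1 11 2)(3 10 5 14 6) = [0, 11, 1, 10, 4, 14, 3, 7, 8, 9, 5, 2, 12, 13, 6, 15, 16, 17]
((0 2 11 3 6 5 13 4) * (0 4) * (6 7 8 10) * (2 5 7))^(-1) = ((0 5 13)(2 11 3)(6 7 8 10))^(-1) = (0 13 5)(2 3 11)(6 10 8 7)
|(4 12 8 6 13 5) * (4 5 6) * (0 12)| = 4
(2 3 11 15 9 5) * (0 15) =(0 15 9 5 2 3 11) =[15, 1, 3, 11, 4, 2, 6, 7, 8, 5, 10, 0, 12, 13, 14, 9]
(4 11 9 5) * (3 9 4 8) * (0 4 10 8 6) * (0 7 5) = [4, 1, 2, 9, 11, 6, 7, 5, 3, 0, 8, 10] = (0 4 11 10 8 3 9)(5 6 7)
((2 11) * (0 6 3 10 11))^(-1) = ((0 6 3 10 11 2))^(-1) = (0 2 11 10 3 6)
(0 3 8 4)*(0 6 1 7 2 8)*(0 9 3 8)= (0 8 4 6 1 7 2)(3 9)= [8, 7, 0, 9, 6, 5, 1, 2, 4, 3]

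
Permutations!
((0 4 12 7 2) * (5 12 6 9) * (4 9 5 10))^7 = ((0 9 10 4 6 5 12 7 2))^7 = (0 7 5 4 9 2 12 6 10)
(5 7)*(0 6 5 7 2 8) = [6, 1, 8, 3, 4, 2, 5, 7, 0] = (0 6 5 2 8)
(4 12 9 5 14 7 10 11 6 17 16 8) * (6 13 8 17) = (4 12 9 5 14 7 10 11 13 8)(16 17) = [0, 1, 2, 3, 12, 14, 6, 10, 4, 5, 11, 13, 9, 8, 7, 15, 17, 16]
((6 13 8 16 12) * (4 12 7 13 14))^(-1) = (4 14 6 12)(7 16 8 13)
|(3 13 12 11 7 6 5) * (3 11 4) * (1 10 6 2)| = |(1 10 6 5 11 7 2)(3 13 12 4)| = 28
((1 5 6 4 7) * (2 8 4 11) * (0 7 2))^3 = ((0 7 1 5 6 11)(2 8 4))^3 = (0 5)(1 11)(6 7)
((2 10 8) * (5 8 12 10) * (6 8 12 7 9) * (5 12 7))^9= (2 12 10 5 7 9 6 8)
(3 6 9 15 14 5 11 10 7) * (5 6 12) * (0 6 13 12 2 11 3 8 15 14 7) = [6, 1, 11, 2, 4, 3, 9, 8, 15, 14, 0, 10, 5, 12, 13, 7] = (0 6 9 14 13 12 5 3 2 11 10)(7 8 15)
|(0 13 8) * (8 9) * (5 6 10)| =12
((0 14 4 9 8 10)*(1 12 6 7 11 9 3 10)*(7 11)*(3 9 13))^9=(0 13 12 9)(1 4 10 11)(3 6 8 14)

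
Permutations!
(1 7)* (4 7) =(1 4 7) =[0, 4, 2, 3, 7, 5, 6, 1]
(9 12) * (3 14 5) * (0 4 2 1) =(0 4 2 1)(3 14 5)(9 12) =[4, 0, 1, 14, 2, 3, 6, 7, 8, 12, 10, 11, 9, 13, 5]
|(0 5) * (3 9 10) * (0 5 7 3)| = 5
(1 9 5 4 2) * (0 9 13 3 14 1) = [9, 13, 0, 14, 2, 4, 6, 7, 8, 5, 10, 11, 12, 3, 1] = (0 9 5 4 2)(1 13 3 14)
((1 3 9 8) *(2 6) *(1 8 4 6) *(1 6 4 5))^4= ((1 3 9 5)(2 6))^4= (9)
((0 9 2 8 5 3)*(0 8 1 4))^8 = (0 1 9 4 2)(3 5 8)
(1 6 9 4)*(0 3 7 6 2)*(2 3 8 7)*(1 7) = (0 8 1 3 2)(4 7 6 9) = [8, 3, 0, 2, 7, 5, 9, 6, 1, 4]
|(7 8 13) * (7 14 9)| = 5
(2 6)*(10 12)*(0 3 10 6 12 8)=(0 3 10 8)(2 12 6)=[3, 1, 12, 10, 4, 5, 2, 7, 0, 9, 8, 11, 6]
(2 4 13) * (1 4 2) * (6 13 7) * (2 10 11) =(1 4 7 6 13)(2 10 11) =[0, 4, 10, 3, 7, 5, 13, 6, 8, 9, 11, 2, 12, 1]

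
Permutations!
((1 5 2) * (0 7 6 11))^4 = ((0 7 6 11)(1 5 2))^4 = (11)(1 5 2)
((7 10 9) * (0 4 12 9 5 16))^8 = (16)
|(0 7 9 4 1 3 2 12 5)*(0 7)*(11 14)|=8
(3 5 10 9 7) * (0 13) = (0 13)(3 5 10 9 7) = [13, 1, 2, 5, 4, 10, 6, 3, 8, 7, 9, 11, 12, 0]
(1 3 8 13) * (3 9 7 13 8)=(1 9 7 13)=[0, 9, 2, 3, 4, 5, 6, 13, 8, 7, 10, 11, 12, 1]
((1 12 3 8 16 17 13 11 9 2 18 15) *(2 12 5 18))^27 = (1 15 18 5)(3 17 9 8 13 12 16 11) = ((1 5 18 15)(3 8 16 17 13 11 9 12))^27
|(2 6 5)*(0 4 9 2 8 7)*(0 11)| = 9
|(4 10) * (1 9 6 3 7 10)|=7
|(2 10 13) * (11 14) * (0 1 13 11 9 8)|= 9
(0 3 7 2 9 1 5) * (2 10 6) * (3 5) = (0 5)(1 3 7 10 6 2 9) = [5, 3, 9, 7, 4, 0, 2, 10, 8, 1, 6]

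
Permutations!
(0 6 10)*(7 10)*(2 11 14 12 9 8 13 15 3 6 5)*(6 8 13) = (0 5 2 11 14 12 9 13 15 3 8 6 7 10) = [5, 1, 11, 8, 4, 2, 7, 10, 6, 13, 0, 14, 9, 15, 12, 3]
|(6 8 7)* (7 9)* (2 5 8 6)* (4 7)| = 6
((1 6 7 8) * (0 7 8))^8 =(1 8 6)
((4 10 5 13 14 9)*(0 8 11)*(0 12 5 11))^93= (0 8)(4 13 11 9 5 10 14 12)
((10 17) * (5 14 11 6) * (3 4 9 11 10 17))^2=(17)(3 9 6 14)(4 11 5 10)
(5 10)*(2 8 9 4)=(2 8 9 4)(5 10)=[0, 1, 8, 3, 2, 10, 6, 7, 9, 4, 5]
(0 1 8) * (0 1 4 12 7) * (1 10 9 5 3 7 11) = (0 4 12 11 1 8 10 9 5 3 7) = [4, 8, 2, 7, 12, 3, 6, 0, 10, 5, 9, 1, 11]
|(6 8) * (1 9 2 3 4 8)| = |(1 9 2 3 4 8 6)| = 7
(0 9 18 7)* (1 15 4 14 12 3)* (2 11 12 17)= (0 9 18 7)(1 15 4 14 17 2 11 12 3)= [9, 15, 11, 1, 14, 5, 6, 0, 8, 18, 10, 12, 3, 13, 17, 4, 16, 2, 7]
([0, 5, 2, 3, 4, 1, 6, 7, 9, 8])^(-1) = [0, 5, 2, 3, 4, 1, 6, 7, 9, 8]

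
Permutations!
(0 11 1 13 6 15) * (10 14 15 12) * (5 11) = (0 5 11 1 13 6 12 10 14 15) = [5, 13, 2, 3, 4, 11, 12, 7, 8, 9, 14, 1, 10, 6, 15, 0]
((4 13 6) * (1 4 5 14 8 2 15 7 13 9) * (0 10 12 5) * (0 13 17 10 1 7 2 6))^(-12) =((0 1 4 9 7 17 10 12 5 14 8 6 13)(2 15))^(-12) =(0 1 4 9 7 17 10 12 5 14 8 6 13)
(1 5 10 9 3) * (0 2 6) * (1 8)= (0 2 6)(1 5 10 9 3 8)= [2, 5, 6, 8, 4, 10, 0, 7, 1, 3, 9]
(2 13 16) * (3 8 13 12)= (2 12 3 8 13 16)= [0, 1, 12, 8, 4, 5, 6, 7, 13, 9, 10, 11, 3, 16, 14, 15, 2]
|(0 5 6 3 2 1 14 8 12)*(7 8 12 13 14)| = 11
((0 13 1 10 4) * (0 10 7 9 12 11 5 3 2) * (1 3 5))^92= ((0 13 3 2)(1 7 9 12 11)(4 10))^92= (13)(1 9 11 7 12)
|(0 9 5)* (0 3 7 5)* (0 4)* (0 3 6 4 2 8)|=20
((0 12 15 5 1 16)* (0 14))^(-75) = ((0 12 15 5 1 16 14))^(-75) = (0 15 1 14 12 5 16)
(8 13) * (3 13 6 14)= [0, 1, 2, 13, 4, 5, 14, 7, 6, 9, 10, 11, 12, 8, 3]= (3 13 8 6 14)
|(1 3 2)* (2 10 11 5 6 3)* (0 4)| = 10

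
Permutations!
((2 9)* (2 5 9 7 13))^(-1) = (2 13 7)(5 9)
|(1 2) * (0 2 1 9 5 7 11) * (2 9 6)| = |(0 9 5 7 11)(2 6)| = 10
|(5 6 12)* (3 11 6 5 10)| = |(3 11 6 12 10)| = 5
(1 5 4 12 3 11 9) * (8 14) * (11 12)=(1 5 4 11 9)(3 12)(8 14)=[0, 5, 2, 12, 11, 4, 6, 7, 14, 1, 10, 9, 3, 13, 8]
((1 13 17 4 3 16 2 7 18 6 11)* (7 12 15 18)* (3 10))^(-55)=(1 18 2 10 13 6 12 3 17 11 15 16 4)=((1 13 17 4 10 3 16 2 12 15 18 6 11))^(-55)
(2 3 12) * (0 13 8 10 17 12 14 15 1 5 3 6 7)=(0 13 8 10 17 12 2 6 7)(1 5 3 14 15)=[13, 5, 6, 14, 4, 3, 7, 0, 10, 9, 17, 11, 2, 8, 15, 1, 16, 12]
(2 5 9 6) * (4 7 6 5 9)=[0, 1, 9, 3, 7, 4, 2, 6, 8, 5]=(2 9 5 4 7 6)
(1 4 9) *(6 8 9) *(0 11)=(0 11)(1 4 6 8 9)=[11, 4, 2, 3, 6, 5, 8, 7, 9, 1, 10, 0]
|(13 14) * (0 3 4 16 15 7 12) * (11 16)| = 8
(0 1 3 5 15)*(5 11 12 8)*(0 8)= [1, 3, 2, 11, 4, 15, 6, 7, 5, 9, 10, 12, 0, 13, 14, 8]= (0 1 3 11 12)(5 15 8)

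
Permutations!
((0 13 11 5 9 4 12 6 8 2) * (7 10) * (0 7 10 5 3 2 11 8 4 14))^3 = (0 11 7 14 8 2 9 13 3 5)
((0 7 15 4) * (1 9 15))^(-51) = ((0 7 1 9 15 4))^(-51) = (0 9)(1 4)(7 15)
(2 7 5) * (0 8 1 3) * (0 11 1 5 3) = (0 8 5 2 7 3 11 1) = [8, 0, 7, 11, 4, 2, 6, 3, 5, 9, 10, 1]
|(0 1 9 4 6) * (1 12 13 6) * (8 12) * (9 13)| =8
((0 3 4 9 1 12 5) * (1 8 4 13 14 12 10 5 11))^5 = ((0 3 13 14 12 11 1 10 5)(4 9 8))^5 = (0 11 3 1 13 10 14 5 12)(4 8 9)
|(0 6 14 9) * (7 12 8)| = 12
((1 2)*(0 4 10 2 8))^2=((0 4 10 2 1 8))^2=(0 10 1)(2 8 4)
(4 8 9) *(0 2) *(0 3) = (0 2 3)(4 8 9) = [2, 1, 3, 0, 8, 5, 6, 7, 9, 4]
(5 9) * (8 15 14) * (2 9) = (2 9 5)(8 15 14) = [0, 1, 9, 3, 4, 2, 6, 7, 15, 5, 10, 11, 12, 13, 8, 14]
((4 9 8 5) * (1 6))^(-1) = (1 6)(4 5 8 9)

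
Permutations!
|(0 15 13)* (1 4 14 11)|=|(0 15 13)(1 4 14 11)|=12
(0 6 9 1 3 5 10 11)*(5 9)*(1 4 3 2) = [6, 2, 1, 9, 3, 10, 5, 7, 8, 4, 11, 0] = (0 6 5 10 11)(1 2)(3 9 4)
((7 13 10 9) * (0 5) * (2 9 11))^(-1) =(0 5)(2 11 10 13 7 9)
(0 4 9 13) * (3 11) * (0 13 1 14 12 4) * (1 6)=(1 14 12 4 9 6)(3 11)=[0, 14, 2, 11, 9, 5, 1, 7, 8, 6, 10, 3, 4, 13, 12]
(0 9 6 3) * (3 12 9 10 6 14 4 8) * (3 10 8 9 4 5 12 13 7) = (0 8 10 6 13 7 3)(4 9 14 5 12) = [8, 1, 2, 0, 9, 12, 13, 3, 10, 14, 6, 11, 4, 7, 5]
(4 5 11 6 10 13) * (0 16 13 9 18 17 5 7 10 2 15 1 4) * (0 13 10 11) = [16, 4, 15, 3, 7, 0, 2, 11, 8, 18, 9, 6, 12, 13, 14, 1, 10, 5, 17] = (0 16 10 9 18 17 5)(1 4 7 11 6 2 15)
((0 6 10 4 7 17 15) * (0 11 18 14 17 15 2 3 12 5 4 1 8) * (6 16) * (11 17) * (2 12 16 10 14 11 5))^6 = ((0 10 1 8)(2 3 16 6 14 5 4 7 15 17 12)(11 18))^6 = (18)(0 1)(2 4 3 7 16 15 6 17 14 12 5)(8 10)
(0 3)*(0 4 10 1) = (0 3 4 10 1) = [3, 0, 2, 4, 10, 5, 6, 7, 8, 9, 1]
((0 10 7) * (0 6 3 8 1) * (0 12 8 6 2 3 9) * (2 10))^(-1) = ((0 2 3 6 9)(1 12 8)(7 10))^(-1) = (0 9 6 3 2)(1 8 12)(7 10)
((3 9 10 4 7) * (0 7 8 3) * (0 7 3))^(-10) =((0 3 9 10 4 8))^(-10) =(0 9 4)(3 10 8)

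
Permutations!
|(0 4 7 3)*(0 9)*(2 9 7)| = 4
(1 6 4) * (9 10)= (1 6 4)(9 10)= [0, 6, 2, 3, 1, 5, 4, 7, 8, 10, 9]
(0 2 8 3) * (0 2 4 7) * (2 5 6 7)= (0 4 2 8 3 5 6 7)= [4, 1, 8, 5, 2, 6, 7, 0, 3]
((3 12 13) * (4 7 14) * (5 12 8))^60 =((3 8 5 12 13)(4 7 14))^60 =(14)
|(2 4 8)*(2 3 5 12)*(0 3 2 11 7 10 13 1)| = 9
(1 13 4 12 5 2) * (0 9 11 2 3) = (0 9 11 2 1 13 4 12 5 3) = [9, 13, 1, 0, 12, 3, 6, 7, 8, 11, 10, 2, 5, 4]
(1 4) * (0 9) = (0 9)(1 4) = [9, 4, 2, 3, 1, 5, 6, 7, 8, 0]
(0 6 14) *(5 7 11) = (0 6 14)(5 7 11) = [6, 1, 2, 3, 4, 7, 14, 11, 8, 9, 10, 5, 12, 13, 0]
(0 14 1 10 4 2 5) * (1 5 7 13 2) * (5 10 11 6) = (0 14 10 4 1 11 6 5)(2 7 13) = [14, 11, 7, 3, 1, 0, 5, 13, 8, 9, 4, 6, 12, 2, 10]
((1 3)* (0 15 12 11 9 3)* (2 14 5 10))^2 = ((0 15 12 11 9 3 1)(2 14 5 10))^2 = (0 12 9 1 15 11 3)(2 5)(10 14)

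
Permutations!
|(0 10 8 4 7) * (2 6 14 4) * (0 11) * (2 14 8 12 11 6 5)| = |(0 10 12 11)(2 5)(4 7 6 8 14)| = 20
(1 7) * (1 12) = [0, 7, 2, 3, 4, 5, 6, 12, 8, 9, 10, 11, 1] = (1 7 12)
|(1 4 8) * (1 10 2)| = 5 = |(1 4 8 10 2)|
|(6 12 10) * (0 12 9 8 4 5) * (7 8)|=9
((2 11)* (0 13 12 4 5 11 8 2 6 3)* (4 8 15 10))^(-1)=((0 13 12 8 2 15 10 4 5 11 6 3))^(-1)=(0 3 6 11 5 4 10 15 2 8 12 13)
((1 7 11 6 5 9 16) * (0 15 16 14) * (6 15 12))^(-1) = (0 14 9 5 6 12)(1 16 15 11 7)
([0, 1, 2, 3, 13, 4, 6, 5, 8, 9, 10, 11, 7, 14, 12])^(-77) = (4 13 14 12 7 5)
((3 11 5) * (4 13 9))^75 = (13)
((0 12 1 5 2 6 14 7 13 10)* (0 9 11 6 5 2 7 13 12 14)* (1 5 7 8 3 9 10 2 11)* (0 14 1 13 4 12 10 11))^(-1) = (0 1)(2 13 9 3 8 5 12 4 14 6 11 10 7)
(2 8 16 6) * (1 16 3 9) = [0, 16, 8, 9, 4, 5, 2, 7, 3, 1, 10, 11, 12, 13, 14, 15, 6] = (1 16 6 2 8 3 9)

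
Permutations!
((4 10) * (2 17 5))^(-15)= (17)(4 10)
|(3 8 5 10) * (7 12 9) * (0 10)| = |(0 10 3 8 5)(7 12 9)| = 15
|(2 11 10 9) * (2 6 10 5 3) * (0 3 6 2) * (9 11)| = 4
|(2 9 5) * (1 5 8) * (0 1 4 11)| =8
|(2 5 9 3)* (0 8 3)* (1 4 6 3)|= 9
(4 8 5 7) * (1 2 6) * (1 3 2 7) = [0, 7, 6, 2, 8, 1, 3, 4, 5] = (1 7 4 8 5)(2 6 3)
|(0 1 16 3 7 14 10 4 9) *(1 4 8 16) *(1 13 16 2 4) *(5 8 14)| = |(0 1 13 16 3 7 5 8 2 4 9)(10 14)| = 22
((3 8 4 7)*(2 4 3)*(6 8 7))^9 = ((2 4 6 8 3 7))^9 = (2 8)(3 4)(6 7)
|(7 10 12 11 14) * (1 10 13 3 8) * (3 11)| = |(1 10 12 3 8)(7 13 11 14)| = 20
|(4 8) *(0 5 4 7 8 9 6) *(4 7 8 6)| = |(0 5 7 6)(4 9)| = 4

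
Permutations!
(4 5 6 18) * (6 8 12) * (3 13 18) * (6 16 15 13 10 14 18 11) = (3 10 14 18 4 5 8 12 16 15 13 11 6) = [0, 1, 2, 10, 5, 8, 3, 7, 12, 9, 14, 6, 16, 11, 18, 13, 15, 17, 4]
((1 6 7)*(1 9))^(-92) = ((1 6 7 9))^(-92) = (9)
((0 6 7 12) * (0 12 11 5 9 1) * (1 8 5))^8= (12)(0 11 6 1 7)(5 8 9)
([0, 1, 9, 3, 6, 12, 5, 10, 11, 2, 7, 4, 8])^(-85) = (2 9)(4 11 8 12 5 6)(7 10)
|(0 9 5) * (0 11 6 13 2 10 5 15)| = 6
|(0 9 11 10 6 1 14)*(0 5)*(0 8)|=9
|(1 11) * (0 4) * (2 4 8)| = 4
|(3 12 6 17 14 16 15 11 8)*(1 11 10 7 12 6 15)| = |(1 11 8 3 6 17 14 16)(7 12 15 10)| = 8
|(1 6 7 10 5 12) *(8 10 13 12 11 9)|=|(1 6 7 13 12)(5 11 9 8 10)|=5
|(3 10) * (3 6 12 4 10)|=4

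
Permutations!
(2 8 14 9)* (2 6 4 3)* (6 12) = (2 8 14 9 12 6 4 3) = [0, 1, 8, 2, 3, 5, 4, 7, 14, 12, 10, 11, 6, 13, 9]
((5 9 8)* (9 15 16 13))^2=(5 16 9)(8 15 13)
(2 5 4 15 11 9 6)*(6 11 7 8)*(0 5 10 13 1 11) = [5, 11, 10, 3, 15, 4, 2, 8, 6, 0, 13, 9, 12, 1, 14, 7] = (0 5 4 15 7 8 6 2 10 13 1 11 9)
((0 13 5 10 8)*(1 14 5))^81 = (0 5 13 10 1 8 14)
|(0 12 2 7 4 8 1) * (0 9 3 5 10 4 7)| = |(0 12 2)(1 9 3 5 10 4 8)| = 21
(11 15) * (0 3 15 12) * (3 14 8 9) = (0 14 8 9 3 15 11 12) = [14, 1, 2, 15, 4, 5, 6, 7, 9, 3, 10, 12, 0, 13, 8, 11]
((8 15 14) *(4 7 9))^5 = (4 9 7)(8 14 15)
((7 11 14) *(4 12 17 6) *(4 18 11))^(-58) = ((4 12 17 6 18 11 14 7))^(-58) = (4 14 18 17)(6 12 7 11)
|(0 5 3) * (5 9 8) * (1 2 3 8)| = 10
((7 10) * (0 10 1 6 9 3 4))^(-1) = (0 4 3 9 6 1 7 10)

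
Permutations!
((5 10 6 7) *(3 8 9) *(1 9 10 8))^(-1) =((1 9 3)(5 8 10 6 7))^(-1) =(1 3 9)(5 7 6 10 8)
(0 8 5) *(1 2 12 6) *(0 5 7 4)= (0 8 7 4)(1 2 12 6)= [8, 2, 12, 3, 0, 5, 1, 4, 7, 9, 10, 11, 6]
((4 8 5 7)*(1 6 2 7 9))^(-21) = (1 7 5 6 4 9 2 8)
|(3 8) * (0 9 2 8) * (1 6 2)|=|(0 9 1 6 2 8 3)|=7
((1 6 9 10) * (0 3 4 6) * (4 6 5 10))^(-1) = (0 1 10 5 4 9 6 3)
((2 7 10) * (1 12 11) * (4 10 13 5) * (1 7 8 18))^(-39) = (1 5 18 13 8 7 2 11 10 12 4)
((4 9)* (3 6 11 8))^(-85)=(3 8 11 6)(4 9)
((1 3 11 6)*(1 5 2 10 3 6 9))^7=((1 6 5 2 10 3 11 9))^7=(1 9 11 3 10 2 5 6)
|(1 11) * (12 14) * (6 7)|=|(1 11)(6 7)(12 14)|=2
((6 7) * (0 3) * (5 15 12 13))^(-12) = ((0 3)(5 15 12 13)(6 7))^(-12) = (15)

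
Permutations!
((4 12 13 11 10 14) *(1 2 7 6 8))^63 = ((1 2 7 6 8)(4 12 13 11 10 14))^63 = (1 6 2 8 7)(4 11)(10 12)(13 14)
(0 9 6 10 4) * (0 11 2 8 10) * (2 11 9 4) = (11)(0 4 9 6)(2 8 10) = [4, 1, 8, 3, 9, 5, 0, 7, 10, 6, 2, 11]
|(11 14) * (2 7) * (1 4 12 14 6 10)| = 14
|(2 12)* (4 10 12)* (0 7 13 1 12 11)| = 9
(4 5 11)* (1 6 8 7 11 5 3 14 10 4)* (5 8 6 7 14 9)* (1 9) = (1 7 11 9 5 8 14 10 4 3) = [0, 7, 2, 1, 3, 8, 6, 11, 14, 5, 4, 9, 12, 13, 10]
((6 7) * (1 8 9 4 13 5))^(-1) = (1 5 13 4 9 8)(6 7) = ((1 8 9 4 13 5)(6 7))^(-1)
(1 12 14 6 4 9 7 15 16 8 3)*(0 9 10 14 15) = (0 9 7)(1 12 15 16 8 3)(4 10 14 6) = [9, 12, 2, 1, 10, 5, 4, 0, 3, 7, 14, 11, 15, 13, 6, 16, 8]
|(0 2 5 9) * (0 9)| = 3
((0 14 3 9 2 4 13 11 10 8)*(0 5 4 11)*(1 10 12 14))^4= (0 5 1 4 10 13 8)(2 3 12)(9 14 11)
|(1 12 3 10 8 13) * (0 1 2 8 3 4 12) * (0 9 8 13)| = |(0 1 9 8)(2 13)(3 10)(4 12)| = 4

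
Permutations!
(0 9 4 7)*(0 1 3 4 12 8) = (0 9 12 8)(1 3 4 7) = [9, 3, 2, 4, 7, 5, 6, 1, 0, 12, 10, 11, 8]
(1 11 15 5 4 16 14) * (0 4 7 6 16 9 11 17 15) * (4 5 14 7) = (0 5 4 9 11)(1 17 15 14)(6 16 7) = [5, 17, 2, 3, 9, 4, 16, 6, 8, 11, 10, 0, 12, 13, 1, 14, 7, 15]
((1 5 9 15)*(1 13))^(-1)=(1 13 15 9 5)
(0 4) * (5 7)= [4, 1, 2, 3, 0, 7, 6, 5]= (0 4)(5 7)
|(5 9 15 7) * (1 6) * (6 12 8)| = 4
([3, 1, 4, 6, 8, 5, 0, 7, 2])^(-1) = (0 6 3)(2 8 4)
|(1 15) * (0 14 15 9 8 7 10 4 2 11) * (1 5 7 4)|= 12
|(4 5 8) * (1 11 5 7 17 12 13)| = |(1 11 5 8 4 7 17 12 13)| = 9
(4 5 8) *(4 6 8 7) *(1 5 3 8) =[0, 5, 2, 8, 3, 7, 1, 4, 6] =(1 5 7 4 3 8 6)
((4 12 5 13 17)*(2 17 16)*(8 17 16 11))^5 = ((2 16)(4 12 5 13 11 8 17))^5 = (2 16)(4 8 13 12 17 11 5)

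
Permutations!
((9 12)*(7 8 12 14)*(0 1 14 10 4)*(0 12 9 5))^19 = (0 5 12 4 10 9 8 7 14 1) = ((0 1 14 7 8 9 10 4 12 5))^19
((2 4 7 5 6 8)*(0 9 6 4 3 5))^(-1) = ((0 9 6 8 2 3 5 4 7))^(-1) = (0 7 4 5 3 2 8 6 9)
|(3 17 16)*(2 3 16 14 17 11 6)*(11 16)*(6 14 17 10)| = 7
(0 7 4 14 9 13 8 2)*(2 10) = [7, 1, 0, 3, 14, 5, 6, 4, 10, 13, 2, 11, 12, 8, 9] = (0 7 4 14 9 13 8 10 2)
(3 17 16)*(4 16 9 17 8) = [0, 1, 2, 8, 16, 5, 6, 7, 4, 17, 10, 11, 12, 13, 14, 15, 3, 9] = (3 8 4 16)(9 17)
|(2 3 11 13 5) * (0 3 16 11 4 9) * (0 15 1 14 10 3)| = 35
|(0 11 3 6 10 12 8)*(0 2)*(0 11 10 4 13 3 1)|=|(0 10 12 8 2 11 1)(3 6 4 13)|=28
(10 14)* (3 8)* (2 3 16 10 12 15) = (2 3 8 16 10 14 12 15) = [0, 1, 3, 8, 4, 5, 6, 7, 16, 9, 14, 11, 15, 13, 12, 2, 10]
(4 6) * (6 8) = (4 8 6) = [0, 1, 2, 3, 8, 5, 4, 7, 6]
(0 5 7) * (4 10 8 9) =[5, 1, 2, 3, 10, 7, 6, 0, 9, 4, 8] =(0 5 7)(4 10 8 9)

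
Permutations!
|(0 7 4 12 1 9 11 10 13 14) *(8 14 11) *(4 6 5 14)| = 15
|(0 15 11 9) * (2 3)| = |(0 15 11 9)(2 3)| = 4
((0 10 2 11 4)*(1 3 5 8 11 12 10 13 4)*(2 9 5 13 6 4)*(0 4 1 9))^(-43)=(0 2 1 10 13 6 12 3)(5 8 11 9)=((0 6 1 3 13 2 12 10)(5 8 11 9))^(-43)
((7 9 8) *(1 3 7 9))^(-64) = ((1 3 7)(8 9))^(-64) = (9)(1 7 3)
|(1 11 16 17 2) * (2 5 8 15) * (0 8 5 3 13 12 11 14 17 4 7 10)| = 15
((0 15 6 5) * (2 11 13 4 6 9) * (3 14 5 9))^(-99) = ((0 15 3 14 5)(2 11 13 4 6 9))^(-99) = (0 15 3 14 5)(2 4)(6 11)(9 13)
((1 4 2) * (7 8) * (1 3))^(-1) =((1 4 2 3)(7 8))^(-1) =(1 3 2 4)(7 8)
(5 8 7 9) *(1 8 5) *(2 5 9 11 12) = [0, 8, 5, 3, 4, 9, 6, 11, 7, 1, 10, 12, 2] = (1 8 7 11 12 2 5 9)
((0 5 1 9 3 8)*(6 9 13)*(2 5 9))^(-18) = (0 3)(1 6 5 13 2)(8 9)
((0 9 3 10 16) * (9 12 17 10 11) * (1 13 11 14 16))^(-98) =((0 12 17 10 1 13 11 9 3 14 16))^(-98) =(0 12 17 10 1 13 11 9 3 14 16)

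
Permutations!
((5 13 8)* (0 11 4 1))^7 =((0 11 4 1)(5 13 8))^7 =(0 1 4 11)(5 13 8)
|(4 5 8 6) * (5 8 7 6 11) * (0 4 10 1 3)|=|(0 4 8 11 5 7 6 10 1 3)|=10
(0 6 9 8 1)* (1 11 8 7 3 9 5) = (0 6 5 1)(3 9 7)(8 11) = [6, 0, 2, 9, 4, 1, 5, 3, 11, 7, 10, 8]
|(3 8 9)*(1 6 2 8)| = |(1 6 2 8 9 3)| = 6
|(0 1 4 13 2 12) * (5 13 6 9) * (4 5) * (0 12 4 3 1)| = |(1 5 13 2 4 6 9 3)| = 8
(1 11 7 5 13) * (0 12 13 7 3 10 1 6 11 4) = (0 12 13 6 11 3 10 1 4)(5 7) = [12, 4, 2, 10, 0, 7, 11, 5, 8, 9, 1, 3, 13, 6]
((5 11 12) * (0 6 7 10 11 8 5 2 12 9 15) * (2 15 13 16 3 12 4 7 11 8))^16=(0 12 16 9 6 15 3 13 11)(2 8 7)(4 5 10)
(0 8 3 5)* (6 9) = [8, 1, 2, 5, 4, 0, 9, 7, 3, 6] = (0 8 3 5)(6 9)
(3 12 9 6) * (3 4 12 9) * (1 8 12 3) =[0, 8, 2, 9, 3, 5, 4, 7, 12, 6, 10, 11, 1] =(1 8 12)(3 9 6 4)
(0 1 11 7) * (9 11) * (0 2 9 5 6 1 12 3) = (0 12 3)(1 5 6)(2 9 11 7) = [12, 5, 9, 0, 4, 6, 1, 2, 8, 11, 10, 7, 3]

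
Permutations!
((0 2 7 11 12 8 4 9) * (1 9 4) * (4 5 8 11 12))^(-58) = (0 7 11 5 1)(2 12 4 8 9)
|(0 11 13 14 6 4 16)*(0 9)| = |(0 11 13 14 6 4 16 9)| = 8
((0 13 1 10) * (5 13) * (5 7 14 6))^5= ((0 7 14 6 5 13 1 10))^5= (0 13 14 10 5 7 1 6)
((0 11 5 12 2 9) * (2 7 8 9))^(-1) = (0 9 8 7 12 5 11)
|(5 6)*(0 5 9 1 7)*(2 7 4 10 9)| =20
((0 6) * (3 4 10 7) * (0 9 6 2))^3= (0 2)(3 7 10 4)(6 9)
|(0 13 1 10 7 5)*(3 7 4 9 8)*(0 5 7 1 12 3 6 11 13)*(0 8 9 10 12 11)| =|(0 8 6)(1 12 3)(4 10)(11 13)| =6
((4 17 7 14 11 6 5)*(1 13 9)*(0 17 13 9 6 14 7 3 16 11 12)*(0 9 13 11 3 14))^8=((0 17 14 12 9 1 13 6 5 4 11)(3 16))^8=(0 5 1 14 11 6 9 17 4 13 12)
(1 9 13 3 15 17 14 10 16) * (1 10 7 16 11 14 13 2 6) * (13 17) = (17)(1 9 2 6)(3 15 13)(7 16 10 11 14) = [0, 9, 6, 15, 4, 5, 1, 16, 8, 2, 11, 14, 12, 3, 7, 13, 10, 17]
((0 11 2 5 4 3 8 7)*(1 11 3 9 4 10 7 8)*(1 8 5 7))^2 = ((0 3 8 5 10 1 11 2 7)(4 9))^2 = (0 8 10 11 7 3 5 1 2)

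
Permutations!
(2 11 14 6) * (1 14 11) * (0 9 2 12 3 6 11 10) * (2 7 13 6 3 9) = (0 2 1 14 11 10)(6 12 9 7 13) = [2, 14, 1, 3, 4, 5, 12, 13, 8, 7, 0, 10, 9, 6, 11]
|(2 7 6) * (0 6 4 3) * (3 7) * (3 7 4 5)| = 6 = |(0 6 2 7 5 3)|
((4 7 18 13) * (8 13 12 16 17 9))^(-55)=((4 7 18 12 16 17 9 8 13))^(-55)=(4 13 8 9 17 16 12 18 7)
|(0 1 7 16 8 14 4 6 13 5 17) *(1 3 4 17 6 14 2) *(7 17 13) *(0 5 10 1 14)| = 33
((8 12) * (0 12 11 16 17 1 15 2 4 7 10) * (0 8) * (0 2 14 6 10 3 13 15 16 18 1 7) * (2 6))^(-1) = (0 4 2 14 15 13 3 7 17 16 1 18 11 8 10 6 12) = ((0 12 6 10 8 11 18 1 16 17 7 3 13 15 14 2 4))^(-1)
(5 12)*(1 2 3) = (1 2 3)(5 12) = [0, 2, 3, 1, 4, 12, 6, 7, 8, 9, 10, 11, 5]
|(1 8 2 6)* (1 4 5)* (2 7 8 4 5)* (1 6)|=6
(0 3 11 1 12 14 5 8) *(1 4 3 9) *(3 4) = (0 9 1 12 14 5 8)(3 11) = [9, 12, 2, 11, 4, 8, 6, 7, 0, 1, 10, 3, 14, 13, 5]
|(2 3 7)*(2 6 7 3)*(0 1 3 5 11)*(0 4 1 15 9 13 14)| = 10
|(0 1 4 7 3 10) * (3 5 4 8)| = |(0 1 8 3 10)(4 7 5)| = 15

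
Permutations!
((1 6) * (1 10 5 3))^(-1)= ((1 6 10 5 3))^(-1)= (1 3 5 10 6)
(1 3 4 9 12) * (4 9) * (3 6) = (1 6 3 9 12) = [0, 6, 2, 9, 4, 5, 3, 7, 8, 12, 10, 11, 1]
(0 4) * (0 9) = (0 4 9) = [4, 1, 2, 3, 9, 5, 6, 7, 8, 0]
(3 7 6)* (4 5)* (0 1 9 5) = [1, 9, 2, 7, 0, 4, 3, 6, 8, 5] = (0 1 9 5 4)(3 7 6)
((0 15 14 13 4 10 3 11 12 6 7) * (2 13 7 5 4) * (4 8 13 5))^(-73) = ((0 15 14 7)(2 5 8 13)(3 11 12 6 4 10))^(-73) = (0 7 14 15)(2 13 8 5)(3 10 4 6 12 11)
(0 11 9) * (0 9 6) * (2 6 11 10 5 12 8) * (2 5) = (0 10 2 6)(5 12 8) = [10, 1, 6, 3, 4, 12, 0, 7, 5, 9, 2, 11, 8]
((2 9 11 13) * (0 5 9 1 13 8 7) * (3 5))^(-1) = (0 7 8 11 9 5 3)(1 2 13) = ((0 3 5 9 11 8 7)(1 13 2))^(-1)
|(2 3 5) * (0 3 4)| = 5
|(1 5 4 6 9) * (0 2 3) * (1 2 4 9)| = 8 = |(0 4 6 1 5 9 2 3)|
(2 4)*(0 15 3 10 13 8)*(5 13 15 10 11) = (0 10 15 3 11 5 13 8)(2 4) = [10, 1, 4, 11, 2, 13, 6, 7, 0, 9, 15, 5, 12, 8, 14, 3]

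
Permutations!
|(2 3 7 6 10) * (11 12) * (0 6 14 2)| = |(0 6 10)(2 3 7 14)(11 12)| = 12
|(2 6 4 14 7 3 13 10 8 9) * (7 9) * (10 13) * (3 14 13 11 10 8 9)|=28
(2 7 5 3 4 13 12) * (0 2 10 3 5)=(0 2 7)(3 4 13 12 10)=[2, 1, 7, 4, 13, 5, 6, 0, 8, 9, 3, 11, 10, 12]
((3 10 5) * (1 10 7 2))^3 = ((1 10 5 3 7 2))^3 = (1 3)(2 5)(7 10)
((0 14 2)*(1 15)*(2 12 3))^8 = (15)(0 3 14 2 12)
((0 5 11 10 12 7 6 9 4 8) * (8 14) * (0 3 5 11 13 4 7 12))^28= ((0 11 10)(3 5 13 4 14 8)(6 9 7))^28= (0 11 10)(3 14 13)(4 5 8)(6 9 7)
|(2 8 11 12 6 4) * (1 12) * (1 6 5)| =|(1 12 5)(2 8 11 6 4)| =15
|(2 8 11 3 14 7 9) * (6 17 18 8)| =|(2 6 17 18 8 11 3 14 7 9)| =10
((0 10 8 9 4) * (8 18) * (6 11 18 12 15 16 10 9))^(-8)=((0 9 4)(6 11 18 8)(10 12 15 16))^(-8)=(18)(0 9 4)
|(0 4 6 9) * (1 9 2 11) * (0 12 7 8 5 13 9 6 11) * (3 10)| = |(0 4 11 1 6 2)(3 10)(5 13 9 12 7 8)| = 6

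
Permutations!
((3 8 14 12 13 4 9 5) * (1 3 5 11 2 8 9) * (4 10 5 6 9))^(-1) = ((1 3 4)(2 8 14 12 13 10 5 6 9 11))^(-1) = (1 4 3)(2 11 9 6 5 10 13 12 14 8)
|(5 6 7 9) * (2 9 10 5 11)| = 12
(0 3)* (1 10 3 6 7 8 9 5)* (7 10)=[6, 7, 2, 0, 4, 1, 10, 8, 9, 5, 3]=(0 6 10 3)(1 7 8 9 5)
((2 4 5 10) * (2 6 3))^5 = (2 3 6 10 5 4)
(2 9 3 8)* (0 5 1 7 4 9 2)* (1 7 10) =[5, 10, 2, 8, 9, 7, 6, 4, 0, 3, 1] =(0 5 7 4 9 3 8)(1 10)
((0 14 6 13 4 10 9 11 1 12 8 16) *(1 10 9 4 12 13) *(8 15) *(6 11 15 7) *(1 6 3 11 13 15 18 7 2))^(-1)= (0 16 8 15 1 2 12 13 14)(3 7 18 9 4 10 11)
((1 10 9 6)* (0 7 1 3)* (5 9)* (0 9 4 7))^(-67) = (1 4 10 7 5)(3 6 9)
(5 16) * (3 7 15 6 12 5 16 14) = (16)(3 7 15 6 12 5 14) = [0, 1, 2, 7, 4, 14, 12, 15, 8, 9, 10, 11, 5, 13, 3, 6, 16]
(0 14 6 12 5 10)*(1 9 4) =[14, 9, 2, 3, 1, 10, 12, 7, 8, 4, 0, 11, 5, 13, 6] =(0 14 6 12 5 10)(1 9 4)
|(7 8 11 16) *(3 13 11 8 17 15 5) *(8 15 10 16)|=|(3 13 11 8 15 5)(7 17 10 16)|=12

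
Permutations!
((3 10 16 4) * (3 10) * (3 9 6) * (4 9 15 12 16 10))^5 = ((3 15 12 16 9 6))^5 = (3 6 9 16 12 15)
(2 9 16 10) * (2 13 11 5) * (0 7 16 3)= (0 7 16 10 13 11 5 2 9 3)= [7, 1, 9, 0, 4, 2, 6, 16, 8, 3, 13, 5, 12, 11, 14, 15, 10]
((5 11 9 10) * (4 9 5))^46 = (11)(4 9 10)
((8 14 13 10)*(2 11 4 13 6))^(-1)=(2 6 14 8 10 13 4 11)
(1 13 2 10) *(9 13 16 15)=[0, 16, 10, 3, 4, 5, 6, 7, 8, 13, 1, 11, 12, 2, 14, 9, 15]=(1 16 15 9 13 2 10)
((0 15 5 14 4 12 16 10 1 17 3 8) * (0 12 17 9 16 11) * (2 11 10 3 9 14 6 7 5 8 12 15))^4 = ((0 2 11)(1 14 4 17 9 16 3 12 10)(5 6 7)(8 15))^4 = (0 2 11)(1 9 10 17 12 4 3 14 16)(5 6 7)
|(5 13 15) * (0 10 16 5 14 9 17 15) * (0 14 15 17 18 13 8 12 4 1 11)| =36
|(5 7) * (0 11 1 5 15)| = |(0 11 1 5 7 15)| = 6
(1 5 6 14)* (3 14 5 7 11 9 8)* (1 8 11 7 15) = [0, 15, 2, 14, 4, 6, 5, 7, 3, 11, 10, 9, 12, 13, 8, 1] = (1 15)(3 14 8)(5 6)(9 11)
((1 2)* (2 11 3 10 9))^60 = (11)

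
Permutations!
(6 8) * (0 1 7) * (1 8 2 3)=[8, 7, 3, 1, 4, 5, 2, 0, 6]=(0 8 6 2 3 1 7)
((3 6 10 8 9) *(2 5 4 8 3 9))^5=(2 5 4 8)(3 10 6)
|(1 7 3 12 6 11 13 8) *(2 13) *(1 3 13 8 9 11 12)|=|(1 7 13 9 11 2 8 3)(6 12)|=8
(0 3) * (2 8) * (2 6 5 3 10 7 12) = (0 10 7 12 2 8 6 5 3) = [10, 1, 8, 0, 4, 3, 5, 12, 6, 9, 7, 11, 2]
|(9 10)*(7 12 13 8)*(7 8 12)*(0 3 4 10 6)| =6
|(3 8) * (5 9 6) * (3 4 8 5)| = |(3 5 9 6)(4 8)| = 4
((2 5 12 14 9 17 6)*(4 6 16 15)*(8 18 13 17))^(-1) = (2 6 4 15 16 17 13 18 8 9 14 12 5)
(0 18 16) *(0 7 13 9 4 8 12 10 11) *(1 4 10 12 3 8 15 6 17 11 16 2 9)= (0 18 2 9 10 16 7 13 1 4 15 6 17 11)(3 8)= [18, 4, 9, 8, 15, 5, 17, 13, 3, 10, 16, 0, 12, 1, 14, 6, 7, 11, 2]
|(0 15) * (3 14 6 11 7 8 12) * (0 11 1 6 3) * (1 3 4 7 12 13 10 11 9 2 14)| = |(0 15 9 2 14 4 7 8 13 10 11 12)(1 6 3)| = 12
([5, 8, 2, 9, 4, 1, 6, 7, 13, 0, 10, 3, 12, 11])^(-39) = (0 5 1 8 13 11 3 9)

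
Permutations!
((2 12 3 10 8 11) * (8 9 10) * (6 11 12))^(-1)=(2 11 6)(3 12 8)(9 10)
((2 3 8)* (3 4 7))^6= (2 4 7 3 8)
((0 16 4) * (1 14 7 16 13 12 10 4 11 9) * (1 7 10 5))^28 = (16)(0 1)(4 5)(10 12)(13 14)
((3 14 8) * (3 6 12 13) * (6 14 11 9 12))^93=((3 11 9 12 13)(8 14))^93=(3 12 11 13 9)(8 14)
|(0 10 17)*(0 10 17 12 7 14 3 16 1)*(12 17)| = |(0 12 7 14 3 16 1)(10 17)| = 14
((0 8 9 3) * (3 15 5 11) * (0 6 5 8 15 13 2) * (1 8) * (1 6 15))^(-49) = (0 2 13 9 8 1)(3 15 6 5 11)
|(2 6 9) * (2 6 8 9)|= 4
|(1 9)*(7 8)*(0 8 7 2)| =6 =|(0 8 2)(1 9)|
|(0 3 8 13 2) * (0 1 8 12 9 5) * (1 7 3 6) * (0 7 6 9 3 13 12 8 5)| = |(0 9)(1 5 7 13 2 6)(3 8 12)| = 6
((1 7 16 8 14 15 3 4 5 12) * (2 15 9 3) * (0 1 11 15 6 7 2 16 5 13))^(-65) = (0 13 4 3 9 14 8 16 15 11 12 5 7 6 2 1)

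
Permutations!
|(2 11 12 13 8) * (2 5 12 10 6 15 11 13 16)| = 12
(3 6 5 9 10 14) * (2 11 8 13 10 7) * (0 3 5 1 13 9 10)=(0 3 6 1 13)(2 11 8 9 7)(5 10 14)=[3, 13, 11, 6, 4, 10, 1, 2, 9, 7, 14, 8, 12, 0, 5]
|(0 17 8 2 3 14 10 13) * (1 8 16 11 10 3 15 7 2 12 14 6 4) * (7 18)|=84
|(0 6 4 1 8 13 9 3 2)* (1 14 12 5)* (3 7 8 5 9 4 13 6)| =|(0 3 2)(1 5)(4 14 12 9 7 8 6 13)| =24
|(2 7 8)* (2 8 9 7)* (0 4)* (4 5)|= 6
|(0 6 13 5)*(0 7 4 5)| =|(0 6 13)(4 5 7)| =3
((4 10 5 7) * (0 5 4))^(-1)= (0 7 5)(4 10)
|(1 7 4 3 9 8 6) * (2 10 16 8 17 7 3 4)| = 10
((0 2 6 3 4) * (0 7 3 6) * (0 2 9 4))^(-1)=(0 3 7 4 9)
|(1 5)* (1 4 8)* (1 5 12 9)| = |(1 12 9)(4 8 5)| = 3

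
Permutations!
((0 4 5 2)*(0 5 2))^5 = (0 4 2 5)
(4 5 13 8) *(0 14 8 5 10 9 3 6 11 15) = (0 14 8 4 10 9 3 6 11 15)(5 13) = [14, 1, 2, 6, 10, 13, 11, 7, 4, 3, 9, 15, 12, 5, 8, 0]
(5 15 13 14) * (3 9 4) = (3 9 4)(5 15 13 14) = [0, 1, 2, 9, 3, 15, 6, 7, 8, 4, 10, 11, 12, 14, 5, 13]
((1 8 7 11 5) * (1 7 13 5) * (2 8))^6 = ((1 2 8 13 5 7 11))^6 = (1 11 7 5 13 8 2)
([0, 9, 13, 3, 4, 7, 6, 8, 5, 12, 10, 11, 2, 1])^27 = (1 12 13 9 2)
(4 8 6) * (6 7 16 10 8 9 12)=[0, 1, 2, 3, 9, 5, 4, 16, 7, 12, 8, 11, 6, 13, 14, 15, 10]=(4 9 12 6)(7 16 10 8)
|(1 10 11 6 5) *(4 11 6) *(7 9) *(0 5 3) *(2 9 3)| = 18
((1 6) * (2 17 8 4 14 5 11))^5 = ((1 6)(2 17 8 4 14 5 11))^5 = (1 6)(2 5 4 17 11 14 8)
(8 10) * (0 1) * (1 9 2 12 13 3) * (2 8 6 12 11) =(0 9 8 10 6 12 13 3 1)(2 11) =[9, 0, 11, 1, 4, 5, 12, 7, 10, 8, 6, 2, 13, 3]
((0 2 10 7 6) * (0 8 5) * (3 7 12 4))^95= (0 3)(2 7)(4 5)(6 10)(8 12)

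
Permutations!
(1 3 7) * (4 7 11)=[0, 3, 2, 11, 7, 5, 6, 1, 8, 9, 10, 4]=(1 3 11 4 7)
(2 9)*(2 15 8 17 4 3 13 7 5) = (2 9 15 8 17 4 3 13 7 5) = [0, 1, 9, 13, 3, 2, 6, 5, 17, 15, 10, 11, 12, 7, 14, 8, 16, 4]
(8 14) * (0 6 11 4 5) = (0 6 11 4 5)(8 14) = [6, 1, 2, 3, 5, 0, 11, 7, 14, 9, 10, 4, 12, 13, 8]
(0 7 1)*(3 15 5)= (0 7 1)(3 15 5)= [7, 0, 2, 15, 4, 3, 6, 1, 8, 9, 10, 11, 12, 13, 14, 5]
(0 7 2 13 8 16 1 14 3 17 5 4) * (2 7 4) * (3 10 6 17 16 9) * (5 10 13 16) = (0 4)(1 14 13 8 9 3 5 2 16)(6 17 10) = [4, 14, 16, 5, 0, 2, 17, 7, 9, 3, 6, 11, 12, 8, 13, 15, 1, 10]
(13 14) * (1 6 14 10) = (1 6 14 13 10) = [0, 6, 2, 3, 4, 5, 14, 7, 8, 9, 1, 11, 12, 10, 13]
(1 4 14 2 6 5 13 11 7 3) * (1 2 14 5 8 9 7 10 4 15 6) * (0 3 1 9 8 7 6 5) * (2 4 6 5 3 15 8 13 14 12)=(0 15 3 4)(1 8 13 11 10 6 7)(2 9 5 14 12)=[15, 8, 9, 4, 0, 14, 7, 1, 13, 5, 6, 10, 2, 11, 12, 3]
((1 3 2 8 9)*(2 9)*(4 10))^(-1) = (1 9 3)(2 8)(4 10)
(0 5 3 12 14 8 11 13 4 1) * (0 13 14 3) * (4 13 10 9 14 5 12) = (0 12 3 4 1 10 9 14 8 11 5) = [12, 10, 2, 4, 1, 0, 6, 7, 11, 14, 9, 5, 3, 13, 8]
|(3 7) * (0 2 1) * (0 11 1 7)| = |(0 2 7 3)(1 11)| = 4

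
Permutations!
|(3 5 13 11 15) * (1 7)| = 10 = |(1 7)(3 5 13 11 15)|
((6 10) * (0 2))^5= ((0 2)(6 10))^5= (0 2)(6 10)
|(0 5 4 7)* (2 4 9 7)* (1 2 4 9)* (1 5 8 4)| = 7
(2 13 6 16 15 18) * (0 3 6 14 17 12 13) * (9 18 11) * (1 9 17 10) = (0 3 6 16 15 11 17 12 13 14 10 1 9 18 2) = [3, 9, 0, 6, 4, 5, 16, 7, 8, 18, 1, 17, 13, 14, 10, 11, 15, 12, 2]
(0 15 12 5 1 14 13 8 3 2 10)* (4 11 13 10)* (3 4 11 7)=[15, 14, 11, 2, 7, 1, 6, 3, 4, 9, 0, 13, 5, 8, 10, 12]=(0 15 12 5 1 14 10)(2 11 13 8 4 7 3)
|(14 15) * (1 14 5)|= 4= |(1 14 15 5)|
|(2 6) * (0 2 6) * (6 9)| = 2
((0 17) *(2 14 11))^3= (0 17)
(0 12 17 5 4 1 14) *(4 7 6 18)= (0 12 17 5 7 6 18 4 1 14)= [12, 14, 2, 3, 1, 7, 18, 6, 8, 9, 10, 11, 17, 13, 0, 15, 16, 5, 4]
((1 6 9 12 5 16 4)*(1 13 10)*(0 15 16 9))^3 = ((0 15 16 4 13 10 1 6)(5 9 12))^3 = (0 4 1 15 13 6 16 10)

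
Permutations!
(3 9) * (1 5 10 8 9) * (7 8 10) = (10)(1 5 7 8 9 3) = [0, 5, 2, 1, 4, 7, 6, 8, 9, 3, 10]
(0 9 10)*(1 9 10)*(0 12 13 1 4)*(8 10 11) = (0 11 8 10 12 13 1 9 4) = [11, 9, 2, 3, 0, 5, 6, 7, 10, 4, 12, 8, 13, 1]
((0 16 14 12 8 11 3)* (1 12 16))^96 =((0 1 12 8 11 3)(14 16))^96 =(16)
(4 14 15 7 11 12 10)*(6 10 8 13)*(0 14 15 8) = (0 14 8 13 6 10 4 15 7 11 12) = [14, 1, 2, 3, 15, 5, 10, 11, 13, 9, 4, 12, 0, 6, 8, 7]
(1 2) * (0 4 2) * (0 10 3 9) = [4, 10, 1, 9, 2, 5, 6, 7, 8, 0, 3] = (0 4 2 1 10 3 9)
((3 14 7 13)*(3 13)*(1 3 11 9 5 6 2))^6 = (1 5 7)(2 9 14)(3 6 11)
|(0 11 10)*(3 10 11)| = |(11)(0 3 10)| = 3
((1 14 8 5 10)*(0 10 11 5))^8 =(0 14 10 8 1)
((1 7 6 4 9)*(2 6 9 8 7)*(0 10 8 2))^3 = (0 7)(1 8)(9 10)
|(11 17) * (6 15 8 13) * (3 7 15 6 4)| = |(3 7 15 8 13 4)(11 17)| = 6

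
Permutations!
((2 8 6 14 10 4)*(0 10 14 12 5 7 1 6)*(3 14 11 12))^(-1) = (0 8 2 4 10)(1 7 5 12 11 14 3 6)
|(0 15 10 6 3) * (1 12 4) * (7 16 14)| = 15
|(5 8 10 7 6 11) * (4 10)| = 7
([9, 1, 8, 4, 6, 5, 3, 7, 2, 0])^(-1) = (0 9)(2 8)(3 6 4)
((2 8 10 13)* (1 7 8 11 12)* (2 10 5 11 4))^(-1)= ((1 7 8 5 11 12)(2 4)(10 13))^(-1)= (1 12 11 5 8 7)(2 4)(10 13)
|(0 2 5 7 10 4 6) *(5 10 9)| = |(0 2 10 4 6)(5 7 9)| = 15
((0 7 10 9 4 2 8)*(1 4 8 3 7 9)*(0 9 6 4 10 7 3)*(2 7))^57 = ((0 6 4 7 2)(1 10)(8 9))^57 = (0 4 2 6 7)(1 10)(8 9)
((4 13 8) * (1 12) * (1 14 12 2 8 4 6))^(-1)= ((1 2 8 6)(4 13)(12 14))^(-1)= (1 6 8 2)(4 13)(12 14)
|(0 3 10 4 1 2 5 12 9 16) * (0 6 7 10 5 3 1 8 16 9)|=|(0 1 2 3 5 12)(4 8 16 6 7 10)|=6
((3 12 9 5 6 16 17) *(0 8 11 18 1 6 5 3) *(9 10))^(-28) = (0 1)(6 8)(11 16)(17 18)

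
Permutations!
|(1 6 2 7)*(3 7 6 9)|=|(1 9 3 7)(2 6)|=4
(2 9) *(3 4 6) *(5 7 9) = (2 5 7 9)(3 4 6) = [0, 1, 5, 4, 6, 7, 3, 9, 8, 2]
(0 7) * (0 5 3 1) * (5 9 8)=(0 7 9 8 5 3 1)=[7, 0, 2, 1, 4, 3, 6, 9, 5, 8]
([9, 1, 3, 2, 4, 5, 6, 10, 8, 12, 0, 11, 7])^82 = (0 12 10 9 7)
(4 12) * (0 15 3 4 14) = [15, 1, 2, 4, 12, 5, 6, 7, 8, 9, 10, 11, 14, 13, 0, 3] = (0 15 3 4 12 14)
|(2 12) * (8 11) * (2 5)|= 6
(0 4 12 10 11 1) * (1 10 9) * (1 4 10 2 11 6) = (0 10 6 1)(2 11)(4 12 9) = [10, 0, 11, 3, 12, 5, 1, 7, 8, 4, 6, 2, 9]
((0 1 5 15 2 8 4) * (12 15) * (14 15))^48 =(0 12 2)(1 14 8)(4 5 15)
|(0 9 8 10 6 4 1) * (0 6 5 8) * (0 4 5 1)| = 15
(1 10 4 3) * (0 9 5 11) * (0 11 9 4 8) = (11)(0 4 3 1 10 8)(5 9) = [4, 10, 2, 1, 3, 9, 6, 7, 0, 5, 8, 11]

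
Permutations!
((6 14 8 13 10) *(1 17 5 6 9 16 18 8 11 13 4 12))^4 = ((1 17 5 6 14 11 13 10 9 16 18 8 4 12))^4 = (1 14 9 4 5 13 18)(6 10 8 17 11 16 12)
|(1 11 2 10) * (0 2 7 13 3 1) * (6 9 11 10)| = |(0 2 6 9 11 7 13 3 1 10)| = 10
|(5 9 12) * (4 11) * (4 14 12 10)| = 7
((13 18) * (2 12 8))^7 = ((2 12 8)(13 18))^7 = (2 12 8)(13 18)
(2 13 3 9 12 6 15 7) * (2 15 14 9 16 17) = [0, 1, 13, 16, 4, 5, 14, 15, 8, 12, 10, 11, 6, 3, 9, 7, 17, 2] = (2 13 3 16 17)(6 14 9 12)(7 15)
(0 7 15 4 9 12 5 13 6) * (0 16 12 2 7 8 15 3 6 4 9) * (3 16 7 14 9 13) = (0 8 15 13 4)(2 14 9)(3 6 7 16 12 5) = [8, 1, 14, 6, 0, 3, 7, 16, 15, 2, 10, 11, 5, 4, 9, 13, 12]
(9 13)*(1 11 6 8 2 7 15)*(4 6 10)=(1 11 10 4 6 8 2 7 15)(9 13)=[0, 11, 7, 3, 6, 5, 8, 15, 2, 13, 4, 10, 12, 9, 14, 1]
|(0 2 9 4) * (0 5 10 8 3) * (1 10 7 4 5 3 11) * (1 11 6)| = 28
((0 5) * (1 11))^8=(11)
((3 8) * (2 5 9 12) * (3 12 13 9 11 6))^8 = (13)(2 5 11 6 3 8 12)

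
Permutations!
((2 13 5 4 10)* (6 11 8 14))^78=(2 4 13 10 5)(6 8)(11 14)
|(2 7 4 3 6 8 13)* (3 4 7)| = 5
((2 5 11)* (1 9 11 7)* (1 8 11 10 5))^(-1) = (1 2 11 8 7 5 10 9)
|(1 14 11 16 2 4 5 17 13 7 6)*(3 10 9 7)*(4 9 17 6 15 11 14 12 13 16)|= 15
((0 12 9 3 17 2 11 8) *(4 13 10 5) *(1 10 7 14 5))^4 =(0 17)(2 12)(3 8)(4 5 14 7 13)(9 11)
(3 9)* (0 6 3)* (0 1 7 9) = (0 6 3)(1 7 9) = [6, 7, 2, 0, 4, 5, 3, 9, 8, 1]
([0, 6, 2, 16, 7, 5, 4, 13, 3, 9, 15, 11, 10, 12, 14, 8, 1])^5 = (1 12 16 13 3 7 8 4 15 6 10)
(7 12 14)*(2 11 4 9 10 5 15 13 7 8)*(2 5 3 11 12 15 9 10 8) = (2 12 14)(3 11 4 10)(5 9 8)(7 15 13) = [0, 1, 12, 11, 10, 9, 6, 15, 5, 8, 3, 4, 14, 7, 2, 13]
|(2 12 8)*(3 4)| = |(2 12 8)(3 4)| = 6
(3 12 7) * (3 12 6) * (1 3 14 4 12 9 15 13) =(1 3 6 14 4 12 7 9 15 13) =[0, 3, 2, 6, 12, 5, 14, 9, 8, 15, 10, 11, 7, 1, 4, 13]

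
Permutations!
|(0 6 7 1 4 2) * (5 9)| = |(0 6 7 1 4 2)(5 9)| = 6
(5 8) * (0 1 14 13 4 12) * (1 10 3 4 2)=(0 10 3 4 12)(1 14 13 2)(5 8)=[10, 14, 1, 4, 12, 8, 6, 7, 5, 9, 3, 11, 0, 2, 13]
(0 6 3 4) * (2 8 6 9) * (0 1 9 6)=(0 6 3 4 1 9 2 8)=[6, 9, 8, 4, 1, 5, 3, 7, 0, 2]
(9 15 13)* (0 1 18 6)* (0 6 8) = [1, 18, 2, 3, 4, 5, 6, 7, 0, 15, 10, 11, 12, 9, 14, 13, 16, 17, 8] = (0 1 18 8)(9 15 13)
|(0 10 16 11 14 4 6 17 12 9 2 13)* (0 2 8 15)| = 12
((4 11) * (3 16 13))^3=(16)(4 11)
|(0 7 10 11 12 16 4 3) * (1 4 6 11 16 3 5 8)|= 8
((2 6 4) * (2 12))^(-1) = ((2 6 4 12))^(-1) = (2 12 4 6)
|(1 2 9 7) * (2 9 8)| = 6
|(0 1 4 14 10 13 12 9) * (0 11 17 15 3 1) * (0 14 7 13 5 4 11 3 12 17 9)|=20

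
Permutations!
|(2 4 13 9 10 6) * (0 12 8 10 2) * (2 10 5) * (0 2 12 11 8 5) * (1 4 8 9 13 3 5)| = 35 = |(13)(0 11 9 10 6 2 8)(1 4 3 5 12)|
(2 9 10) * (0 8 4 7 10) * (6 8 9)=(0 9)(2 6 8 4 7 10)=[9, 1, 6, 3, 7, 5, 8, 10, 4, 0, 2]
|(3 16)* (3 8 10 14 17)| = 6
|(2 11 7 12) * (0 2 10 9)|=7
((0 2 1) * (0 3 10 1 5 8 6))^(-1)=(0 6 8 5 2)(1 10 3)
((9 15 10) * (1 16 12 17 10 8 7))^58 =(1 10 7 17 8 12 15 16 9)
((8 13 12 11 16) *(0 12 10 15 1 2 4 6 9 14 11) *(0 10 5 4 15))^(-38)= (0 12 10)(1 2 15)(4 13 16 14 6 5 8 11 9)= ((0 12 10)(1 2 15)(4 6 9 14 11 16 8 13 5))^(-38)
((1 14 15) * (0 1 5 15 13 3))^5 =((0 1 14 13 3)(5 15))^5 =(5 15)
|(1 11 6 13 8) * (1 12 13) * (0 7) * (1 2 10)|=|(0 7)(1 11 6 2 10)(8 12 13)|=30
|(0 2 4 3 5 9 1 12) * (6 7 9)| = 10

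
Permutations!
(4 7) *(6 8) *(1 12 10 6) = [0, 12, 2, 3, 7, 5, 8, 4, 1, 9, 6, 11, 10] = (1 12 10 6 8)(4 7)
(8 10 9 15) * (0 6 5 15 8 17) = (0 6 5 15 17)(8 10 9) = [6, 1, 2, 3, 4, 15, 5, 7, 10, 8, 9, 11, 12, 13, 14, 17, 16, 0]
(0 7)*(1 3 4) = [7, 3, 2, 4, 1, 5, 6, 0] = (0 7)(1 3 4)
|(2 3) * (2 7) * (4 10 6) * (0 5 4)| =|(0 5 4 10 6)(2 3 7)| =15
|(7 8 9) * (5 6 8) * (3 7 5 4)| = 12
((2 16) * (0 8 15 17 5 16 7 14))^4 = (0 5 14 17 7 15 2 8 16)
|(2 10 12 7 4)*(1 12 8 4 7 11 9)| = |(1 12 11 9)(2 10 8 4)| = 4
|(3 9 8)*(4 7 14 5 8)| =7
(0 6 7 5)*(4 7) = [6, 1, 2, 3, 7, 0, 4, 5] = (0 6 4 7 5)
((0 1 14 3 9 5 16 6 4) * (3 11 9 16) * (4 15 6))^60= (0 3 11)(1 16 9)(4 5 14)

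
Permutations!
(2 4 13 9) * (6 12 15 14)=(2 4 13 9)(6 12 15 14)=[0, 1, 4, 3, 13, 5, 12, 7, 8, 2, 10, 11, 15, 9, 6, 14]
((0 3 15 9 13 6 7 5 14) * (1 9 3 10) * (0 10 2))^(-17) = ((0 2)(1 9 13 6 7 5 14 10)(3 15))^(-17) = (0 2)(1 10 14 5 7 6 13 9)(3 15)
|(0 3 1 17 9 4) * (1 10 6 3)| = 15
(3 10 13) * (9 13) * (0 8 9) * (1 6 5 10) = (0 8 9 13 3 1 6 5 10) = [8, 6, 2, 1, 4, 10, 5, 7, 9, 13, 0, 11, 12, 3]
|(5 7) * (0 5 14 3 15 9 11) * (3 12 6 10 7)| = 30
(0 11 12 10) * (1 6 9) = (0 11 12 10)(1 6 9) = [11, 6, 2, 3, 4, 5, 9, 7, 8, 1, 0, 12, 10]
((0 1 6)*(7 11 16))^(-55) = (0 6 1)(7 16 11)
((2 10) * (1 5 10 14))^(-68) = ((1 5 10 2 14))^(-68) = (1 10 14 5 2)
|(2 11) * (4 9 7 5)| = 4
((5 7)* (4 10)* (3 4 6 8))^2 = (3 10 8 4 6)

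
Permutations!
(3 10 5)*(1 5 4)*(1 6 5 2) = (1 2)(3 10 4 6 5) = [0, 2, 1, 10, 6, 3, 5, 7, 8, 9, 4]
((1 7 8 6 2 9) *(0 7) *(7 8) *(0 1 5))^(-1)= ((0 8 6 2 9 5))^(-1)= (0 5 9 2 6 8)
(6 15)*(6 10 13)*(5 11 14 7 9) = (5 11 14 7 9)(6 15 10 13) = [0, 1, 2, 3, 4, 11, 15, 9, 8, 5, 13, 14, 12, 6, 7, 10]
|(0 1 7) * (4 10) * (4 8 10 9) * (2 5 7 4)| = 14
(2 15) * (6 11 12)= [0, 1, 15, 3, 4, 5, 11, 7, 8, 9, 10, 12, 6, 13, 14, 2]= (2 15)(6 11 12)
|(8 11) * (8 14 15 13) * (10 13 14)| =|(8 11 10 13)(14 15)| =4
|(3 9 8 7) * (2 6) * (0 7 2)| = 7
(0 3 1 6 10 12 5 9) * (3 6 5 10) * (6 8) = (0 8 6 3 1 5 9)(10 12) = [8, 5, 2, 1, 4, 9, 3, 7, 6, 0, 12, 11, 10]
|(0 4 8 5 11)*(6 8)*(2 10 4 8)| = 4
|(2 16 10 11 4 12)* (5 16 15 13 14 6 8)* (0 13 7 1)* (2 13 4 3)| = 16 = |(0 4 12 13 14 6 8 5 16 10 11 3 2 15 7 1)|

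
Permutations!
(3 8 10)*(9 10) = (3 8 9 10) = [0, 1, 2, 8, 4, 5, 6, 7, 9, 10, 3]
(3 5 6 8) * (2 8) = (2 8 3 5 6) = [0, 1, 8, 5, 4, 6, 2, 7, 3]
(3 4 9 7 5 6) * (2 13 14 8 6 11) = (2 13 14 8 6 3 4 9 7 5 11) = [0, 1, 13, 4, 9, 11, 3, 5, 6, 7, 10, 2, 12, 14, 8]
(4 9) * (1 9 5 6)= [0, 9, 2, 3, 5, 6, 1, 7, 8, 4]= (1 9 4 5 6)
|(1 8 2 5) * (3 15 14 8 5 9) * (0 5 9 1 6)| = |(0 5 6)(1 9 3 15 14 8 2)| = 21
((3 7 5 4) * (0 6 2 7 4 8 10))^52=(0 7 10 2 8 6 5)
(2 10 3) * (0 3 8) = (0 3 2 10 8) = [3, 1, 10, 2, 4, 5, 6, 7, 0, 9, 8]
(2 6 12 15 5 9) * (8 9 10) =(2 6 12 15 5 10 8 9) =[0, 1, 6, 3, 4, 10, 12, 7, 9, 2, 8, 11, 15, 13, 14, 5]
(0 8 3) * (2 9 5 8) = (0 2 9 5 8 3) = [2, 1, 9, 0, 4, 8, 6, 7, 3, 5]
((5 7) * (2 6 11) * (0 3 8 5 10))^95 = ((0 3 8 5 7 10)(2 6 11))^95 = (0 10 7 5 8 3)(2 11 6)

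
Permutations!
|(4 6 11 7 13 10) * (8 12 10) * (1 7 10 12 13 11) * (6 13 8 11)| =12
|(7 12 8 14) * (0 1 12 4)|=|(0 1 12 8 14 7 4)|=7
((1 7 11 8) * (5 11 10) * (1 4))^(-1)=(1 4 8 11 5 10 7)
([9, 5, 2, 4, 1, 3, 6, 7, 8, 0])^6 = (9)(1 3)(4 5)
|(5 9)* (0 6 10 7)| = 4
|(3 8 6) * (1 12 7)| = 3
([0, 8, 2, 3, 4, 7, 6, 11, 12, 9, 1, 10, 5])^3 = (1 5 10 12 11 8 7)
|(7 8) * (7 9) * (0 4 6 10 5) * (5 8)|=|(0 4 6 10 8 9 7 5)|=8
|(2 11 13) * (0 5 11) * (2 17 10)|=|(0 5 11 13 17 10 2)|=7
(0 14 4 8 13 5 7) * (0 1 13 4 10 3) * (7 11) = (0 14 10 3)(1 13 5 11 7)(4 8) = [14, 13, 2, 0, 8, 11, 6, 1, 4, 9, 3, 7, 12, 5, 10]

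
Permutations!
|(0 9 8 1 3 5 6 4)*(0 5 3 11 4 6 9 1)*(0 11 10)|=15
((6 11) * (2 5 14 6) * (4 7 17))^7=(2 14 11 5 6)(4 7 17)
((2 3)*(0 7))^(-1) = (0 7)(2 3) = ((0 7)(2 3))^(-1)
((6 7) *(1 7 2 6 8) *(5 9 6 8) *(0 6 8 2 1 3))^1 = ((0 6 1 7 5 9 8 3))^1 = (0 6 1 7 5 9 8 3)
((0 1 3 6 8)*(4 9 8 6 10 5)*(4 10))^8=((0 1 3 4 9 8)(5 10))^8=(10)(0 3 9)(1 4 8)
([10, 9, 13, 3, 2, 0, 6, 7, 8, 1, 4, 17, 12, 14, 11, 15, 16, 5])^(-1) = (0 5 17 11 14 13 2 4 10)(1 9)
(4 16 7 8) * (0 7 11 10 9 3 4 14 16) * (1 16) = (0 7 8 14 1 16 11 10 9 3 4) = [7, 16, 2, 4, 0, 5, 6, 8, 14, 3, 9, 10, 12, 13, 1, 15, 11]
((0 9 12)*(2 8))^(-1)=((0 9 12)(2 8))^(-1)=(0 12 9)(2 8)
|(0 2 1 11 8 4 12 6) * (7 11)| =9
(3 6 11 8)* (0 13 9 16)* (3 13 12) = [12, 1, 2, 6, 4, 5, 11, 7, 13, 16, 10, 8, 3, 9, 14, 15, 0] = (0 12 3 6 11 8 13 9 16)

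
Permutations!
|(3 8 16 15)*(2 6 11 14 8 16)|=|(2 6 11 14 8)(3 16 15)|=15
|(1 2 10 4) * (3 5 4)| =6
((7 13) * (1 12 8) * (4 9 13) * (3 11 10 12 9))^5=((1 9 13 7 4 3 11 10 12 8))^5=(1 3)(4 8)(7 12)(9 11)(10 13)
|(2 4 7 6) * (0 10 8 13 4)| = 8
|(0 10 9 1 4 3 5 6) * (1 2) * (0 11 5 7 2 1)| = 24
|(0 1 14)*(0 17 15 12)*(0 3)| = 7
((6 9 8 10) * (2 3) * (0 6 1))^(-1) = ((0 6 9 8 10 1)(2 3))^(-1) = (0 1 10 8 9 6)(2 3)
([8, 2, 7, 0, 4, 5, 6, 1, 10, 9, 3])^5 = [8, 7, 1, 0, 4, 5, 6, 2, 10, 9, 3]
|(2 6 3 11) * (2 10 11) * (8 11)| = 3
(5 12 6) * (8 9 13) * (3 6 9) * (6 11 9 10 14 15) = (3 11 9 13 8)(5 12 10 14 15 6) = [0, 1, 2, 11, 4, 12, 5, 7, 3, 13, 14, 9, 10, 8, 15, 6]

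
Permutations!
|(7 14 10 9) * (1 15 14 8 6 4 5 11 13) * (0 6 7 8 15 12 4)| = |(0 6)(1 12 4 5 11 13)(7 15 14 10 9 8)| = 6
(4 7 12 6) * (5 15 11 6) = (4 7 12 5 15 11 6) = [0, 1, 2, 3, 7, 15, 4, 12, 8, 9, 10, 6, 5, 13, 14, 11]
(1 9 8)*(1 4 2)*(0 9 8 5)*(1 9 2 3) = (0 2 9 5)(1 8 4 3) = [2, 8, 9, 1, 3, 0, 6, 7, 4, 5]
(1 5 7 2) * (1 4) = (1 5 7 2 4) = [0, 5, 4, 3, 1, 7, 6, 2]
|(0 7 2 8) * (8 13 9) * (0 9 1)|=10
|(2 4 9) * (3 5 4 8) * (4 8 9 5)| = |(2 9)(3 4 5 8)| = 4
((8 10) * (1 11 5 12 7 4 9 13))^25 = (1 11 5 12 7 4 9 13)(8 10) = ((1 11 5 12 7 4 9 13)(8 10))^25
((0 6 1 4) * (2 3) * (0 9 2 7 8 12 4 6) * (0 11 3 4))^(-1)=((0 11 3 7 8 12)(1 6)(2 4 9))^(-1)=(0 12 8 7 3 11)(1 6)(2 9 4)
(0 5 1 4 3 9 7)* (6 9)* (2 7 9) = [5, 4, 7, 6, 3, 1, 2, 0, 8, 9] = (9)(0 5 1 4 3 6 2 7)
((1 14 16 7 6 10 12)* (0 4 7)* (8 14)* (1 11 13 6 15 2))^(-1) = ((0 4 7 15 2 1 8 14 16)(6 10 12 11 13))^(-1) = (0 16 14 8 1 2 15 7 4)(6 13 11 12 10)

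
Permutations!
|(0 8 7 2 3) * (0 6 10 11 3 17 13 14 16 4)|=36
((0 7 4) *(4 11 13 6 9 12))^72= ((0 7 11 13 6 9 12 4))^72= (13)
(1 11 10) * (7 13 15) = (1 11 10)(7 13 15) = [0, 11, 2, 3, 4, 5, 6, 13, 8, 9, 1, 10, 12, 15, 14, 7]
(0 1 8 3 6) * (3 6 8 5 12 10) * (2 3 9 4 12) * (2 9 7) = (0 1 5 9 4 12 10 7 2 3 8 6) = [1, 5, 3, 8, 12, 9, 0, 2, 6, 4, 7, 11, 10]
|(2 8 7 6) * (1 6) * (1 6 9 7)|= 6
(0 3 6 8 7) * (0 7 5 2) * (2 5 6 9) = (0 3 9 2)(6 8) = [3, 1, 0, 9, 4, 5, 8, 7, 6, 2]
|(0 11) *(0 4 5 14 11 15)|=4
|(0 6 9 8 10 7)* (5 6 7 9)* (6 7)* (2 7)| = |(0 6 5 2 7)(8 10 9)| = 15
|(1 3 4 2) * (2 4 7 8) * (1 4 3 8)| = 6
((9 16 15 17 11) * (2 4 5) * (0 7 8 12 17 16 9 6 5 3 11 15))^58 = (0 8 17 16 7 12 15)(2 6 3)(4 5 11)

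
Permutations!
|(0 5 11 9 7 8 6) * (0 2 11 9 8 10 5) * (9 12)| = |(2 11 8 6)(5 12 9 7 10)| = 20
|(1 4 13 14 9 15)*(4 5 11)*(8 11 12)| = |(1 5 12 8 11 4 13 14 9 15)| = 10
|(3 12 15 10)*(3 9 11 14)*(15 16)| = 8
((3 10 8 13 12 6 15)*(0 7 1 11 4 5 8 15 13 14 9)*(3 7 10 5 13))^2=((0 10 15 7 1 11 4 13 12 6 3 5 8 14 9))^2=(0 15 1 4 12 3 8 9 10 7 11 13 6 5 14)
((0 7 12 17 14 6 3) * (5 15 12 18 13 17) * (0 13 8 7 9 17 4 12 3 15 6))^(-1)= ((0 9 17 14)(3 13 4 12 5 6 15)(7 18 8))^(-1)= (0 14 17 9)(3 15 6 5 12 4 13)(7 8 18)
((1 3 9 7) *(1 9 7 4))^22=(1 7 4 3 9)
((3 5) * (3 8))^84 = (8)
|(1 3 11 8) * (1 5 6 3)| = 5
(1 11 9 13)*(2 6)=(1 11 9 13)(2 6)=[0, 11, 6, 3, 4, 5, 2, 7, 8, 13, 10, 9, 12, 1]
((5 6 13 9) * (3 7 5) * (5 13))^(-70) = ((3 7 13 9)(5 6))^(-70) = (3 13)(7 9)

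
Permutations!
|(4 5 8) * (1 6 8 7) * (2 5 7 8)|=7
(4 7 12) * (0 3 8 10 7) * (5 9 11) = (0 3 8 10 7 12 4)(5 9 11) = [3, 1, 2, 8, 0, 9, 6, 12, 10, 11, 7, 5, 4]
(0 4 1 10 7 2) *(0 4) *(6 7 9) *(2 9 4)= (1 10 4)(6 7 9)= [0, 10, 2, 3, 1, 5, 7, 9, 8, 6, 4]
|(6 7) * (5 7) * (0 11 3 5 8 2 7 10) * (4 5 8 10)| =8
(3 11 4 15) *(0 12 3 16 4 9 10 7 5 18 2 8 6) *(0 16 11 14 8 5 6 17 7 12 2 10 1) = [2, 0, 5, 14, 15, 18, 16, 6, 17, 1, 12, 9, 3, 13, 8, 11, 4, 7, 10] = (0 2 5 18 10 12 3 14 8 17 7 6 16 4 15 11 9 1)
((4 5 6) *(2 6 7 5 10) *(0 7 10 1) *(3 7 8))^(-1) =((0 8 3 7 5 10 2 6 4 1))^(-1) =(0 1 4 6 2 10 5 7 3 8)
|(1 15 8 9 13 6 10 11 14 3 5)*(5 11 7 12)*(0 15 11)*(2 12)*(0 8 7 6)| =|(0 15 7 2 12 5 1 11 14 3 8 9 13)(6 10)| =26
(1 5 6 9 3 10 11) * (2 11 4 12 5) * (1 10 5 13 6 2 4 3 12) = (1 4)(2 11 10 3 5)(6 9 12 13) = [0, 4, 11, 5, 1, 2, 9, 7, 8, 12, 3, 10, 13, 6]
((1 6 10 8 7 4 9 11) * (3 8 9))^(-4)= (1 6 10 9 11)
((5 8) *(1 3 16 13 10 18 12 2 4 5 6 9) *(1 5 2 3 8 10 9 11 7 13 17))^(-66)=((1 8 6 11 7 13 9 5 10 18 12 3 16 17)(2 4))^(-66)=(1 7 10 16 6 9 12)(3 8 13 18 17 11 5)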